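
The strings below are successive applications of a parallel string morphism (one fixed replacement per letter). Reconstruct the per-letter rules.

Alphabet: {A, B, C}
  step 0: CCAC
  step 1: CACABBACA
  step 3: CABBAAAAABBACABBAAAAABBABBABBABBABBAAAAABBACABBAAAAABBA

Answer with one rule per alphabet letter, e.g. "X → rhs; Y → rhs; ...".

A->BBA, B->AA, C->CA

  step 0 ⇒ step 1: CCAC ⇒ CA·CA·BBA·CA
    A ↦ BBA
    C ↦ CA
    B ↦ AA  (constrained at step 1)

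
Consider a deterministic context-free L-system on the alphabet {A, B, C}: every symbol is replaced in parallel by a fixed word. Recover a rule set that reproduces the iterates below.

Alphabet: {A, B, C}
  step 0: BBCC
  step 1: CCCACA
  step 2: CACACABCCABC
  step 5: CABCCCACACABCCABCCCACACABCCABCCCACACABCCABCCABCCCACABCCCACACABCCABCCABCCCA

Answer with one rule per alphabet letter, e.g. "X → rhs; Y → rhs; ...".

A->BC, B->C, C->CA

  step 1 ⇒ step 2: CCCACA ⇒ CA·CA·CA·BC·CA·BC
    A ↦ BC
    C ↦ CA
  step 0 ⇒ step 1: BBCC ⇒ C·C·CA·CA
    B ↦ C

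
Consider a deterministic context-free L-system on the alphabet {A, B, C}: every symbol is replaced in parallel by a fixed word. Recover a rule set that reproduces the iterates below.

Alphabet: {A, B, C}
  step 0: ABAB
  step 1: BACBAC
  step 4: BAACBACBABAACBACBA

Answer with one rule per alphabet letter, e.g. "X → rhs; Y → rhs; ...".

A->BA, B->C, C->A

  step 0 ⇒ step 1: ABAB ⇒ BA·C·BA·C
    A ↦ BA
    B ↦ C
    C ↦ A  (constrained at step 1)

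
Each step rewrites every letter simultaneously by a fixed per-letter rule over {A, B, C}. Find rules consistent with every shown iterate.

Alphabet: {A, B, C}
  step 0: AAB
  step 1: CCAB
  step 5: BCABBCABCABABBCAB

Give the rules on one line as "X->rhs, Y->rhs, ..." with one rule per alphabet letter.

A->C, B->AB, C->B

  step 0 ⇒ step 1: AAB ⇒ C·C·AB
    A ↦ C
    B ↦ AB
    C ↦ B  (constrained at step 1)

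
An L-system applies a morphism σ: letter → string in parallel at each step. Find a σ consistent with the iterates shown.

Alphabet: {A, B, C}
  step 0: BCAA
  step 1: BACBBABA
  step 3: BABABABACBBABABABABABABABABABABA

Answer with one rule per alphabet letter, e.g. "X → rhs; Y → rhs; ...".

  step 0 ⇒ step 1: BCAA ⇒ BA·CB·BA·BA
    A ↦ BA
    B ↦ BA
    C ↦ CB

A->BA, B->BA, C->CB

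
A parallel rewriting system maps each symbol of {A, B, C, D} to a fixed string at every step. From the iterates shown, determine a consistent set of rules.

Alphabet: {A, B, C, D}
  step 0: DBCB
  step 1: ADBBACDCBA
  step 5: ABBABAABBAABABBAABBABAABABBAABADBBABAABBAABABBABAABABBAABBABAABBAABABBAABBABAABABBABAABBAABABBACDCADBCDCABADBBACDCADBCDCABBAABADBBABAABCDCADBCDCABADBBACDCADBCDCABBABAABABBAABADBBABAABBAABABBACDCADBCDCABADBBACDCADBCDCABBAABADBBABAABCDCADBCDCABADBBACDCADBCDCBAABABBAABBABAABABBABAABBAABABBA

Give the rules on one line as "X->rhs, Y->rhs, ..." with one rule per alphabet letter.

  step 0 ⇒ step 1: DBCB ⇒ ADB·BA·CDC·BA
    B ↦ BA
    C ↦ CDC
    D ↦ ADB
    A ↦ AB  (constrained at step 1)

A->AB, B->BA, C->CDC, D->ADB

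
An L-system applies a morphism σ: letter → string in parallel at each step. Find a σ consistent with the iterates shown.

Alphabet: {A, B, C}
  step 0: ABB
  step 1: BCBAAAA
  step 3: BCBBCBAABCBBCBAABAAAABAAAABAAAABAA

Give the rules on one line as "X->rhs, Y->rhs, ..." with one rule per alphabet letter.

A->BCB, B->AA, C->B

  step 0 ⇒ step 1: ABB ⇒ BCB·AA·AA
    A ↦ BCB
    B ↦ AA
    C ↦ B  (constrained at step 1)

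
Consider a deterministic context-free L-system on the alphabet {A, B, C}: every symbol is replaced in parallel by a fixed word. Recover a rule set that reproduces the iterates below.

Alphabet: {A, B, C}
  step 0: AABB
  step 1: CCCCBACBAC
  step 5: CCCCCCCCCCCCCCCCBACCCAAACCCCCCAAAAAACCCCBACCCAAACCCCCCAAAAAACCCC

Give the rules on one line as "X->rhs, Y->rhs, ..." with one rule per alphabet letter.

  step 0 ⇒ step 1: AABB ⇒ CC·CC·BAC·BAC
    A ↦ CC
    B ↦ BAC
    C ↦ A  (constrained at step 1)

A->CC, B->BAC, C->A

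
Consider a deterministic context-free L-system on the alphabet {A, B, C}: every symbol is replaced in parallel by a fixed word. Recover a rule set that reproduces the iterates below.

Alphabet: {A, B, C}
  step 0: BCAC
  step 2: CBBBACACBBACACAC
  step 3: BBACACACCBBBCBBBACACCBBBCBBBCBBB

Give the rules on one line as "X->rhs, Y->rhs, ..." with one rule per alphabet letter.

A->CB, B->AC, C->BB

  step 2 ⇒ step 3: CBBBACACBBACACAC ⇒ BB·AC·AC·AC·CB·BB·CB·BB·AC·AC·CB·BB·CB·BB·CB·BB
    A ↦ CB
    B ↦ AC
    C ↦ BB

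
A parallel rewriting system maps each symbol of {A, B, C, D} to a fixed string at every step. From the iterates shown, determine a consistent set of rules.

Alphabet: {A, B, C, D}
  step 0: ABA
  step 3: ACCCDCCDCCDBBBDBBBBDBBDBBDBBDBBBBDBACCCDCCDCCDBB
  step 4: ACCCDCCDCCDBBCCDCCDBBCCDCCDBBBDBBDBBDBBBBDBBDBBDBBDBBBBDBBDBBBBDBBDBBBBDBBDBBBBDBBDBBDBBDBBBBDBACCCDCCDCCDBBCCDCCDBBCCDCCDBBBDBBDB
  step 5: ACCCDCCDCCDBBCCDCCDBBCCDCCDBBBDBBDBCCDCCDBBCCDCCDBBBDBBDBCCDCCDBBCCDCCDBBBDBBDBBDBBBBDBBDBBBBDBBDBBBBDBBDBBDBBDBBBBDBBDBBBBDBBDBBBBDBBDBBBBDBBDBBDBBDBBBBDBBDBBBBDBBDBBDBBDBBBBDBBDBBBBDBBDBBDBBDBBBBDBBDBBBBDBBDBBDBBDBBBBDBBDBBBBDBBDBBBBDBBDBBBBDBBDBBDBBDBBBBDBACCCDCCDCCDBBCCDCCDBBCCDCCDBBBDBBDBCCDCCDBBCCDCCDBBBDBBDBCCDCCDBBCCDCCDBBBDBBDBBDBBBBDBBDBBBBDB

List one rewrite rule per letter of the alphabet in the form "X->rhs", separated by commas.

  step 4 ⇒ step 5: ACCCDCCDCCDBBCCDCCDBBCCDCCDBBBDBBDBBDBBBBDBBDBBDBBDBBBBDBBDBBBBDBBDBBBBDBBDBBBBDBBDBBDBBDBBBBDBACCCDCCDCCDBBCCDCCDBBCCDCCDBBBDBBDB ⇒ AC·CCD·CCD·CCD·BB·CCD·CCD·BB·CCD·CCD·BB·BDB·BDB·CCD·CCD·BB·CCD·CCD·BB·BDB·BDB·CCD·CCD·BB·CCD·CCD·BB·BDB·BDB·BDB·BB·BDB·BDB·BB·BDB·BDB·BB·BDB·BDB·BDB·BDB·BB·BDB·BDB·BB·BDB·BDB·BB·BDB·BDB·BB·BDB·BDB·BDB·BDB·BB·BDB·BDB·BB·BDB·BDB·BDB·BDB·BB·BDB·BDB·BB·BDB·BDB·BDB·BDB·BB·BDB·BDB·BB·BDB·BDB·BDB·BDB·BB·BDB·BDB·BB·BDB·BDB·BB·BDB·BDB·BB·BDB·BDB·BDB·BDB·BB·BDB·AC·CCD·CCD·CCD·BB·CCD·CCD·BB·CCD·CCD·BB·BDB·BDB·CCD·CCD·BB·CCD·CCD·BB·BDB·BDB·CCD·CCD·BB·CCD·CCD·BB·BDB·BDB·BDB·BB·BDB·BDB·BB·BDB
    A ↦ AC
    B ↦ BDB
    C ↦ CCD
    D ↦ BB

A->AC, B->BDB, C->CCD, D->BB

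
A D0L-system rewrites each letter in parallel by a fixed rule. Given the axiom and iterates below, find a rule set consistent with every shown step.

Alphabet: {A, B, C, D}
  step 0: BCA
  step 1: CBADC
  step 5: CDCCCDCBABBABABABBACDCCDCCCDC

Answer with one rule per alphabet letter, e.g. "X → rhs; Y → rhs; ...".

A->DC, B->C, C->BA, D->B

  step 0 ⇒ step 1: BCA ⇒ C·BA·DC
    A ↦ DC
    B ↦ C
    C ↦ BA
    D ↦ B  (constrained at step 1)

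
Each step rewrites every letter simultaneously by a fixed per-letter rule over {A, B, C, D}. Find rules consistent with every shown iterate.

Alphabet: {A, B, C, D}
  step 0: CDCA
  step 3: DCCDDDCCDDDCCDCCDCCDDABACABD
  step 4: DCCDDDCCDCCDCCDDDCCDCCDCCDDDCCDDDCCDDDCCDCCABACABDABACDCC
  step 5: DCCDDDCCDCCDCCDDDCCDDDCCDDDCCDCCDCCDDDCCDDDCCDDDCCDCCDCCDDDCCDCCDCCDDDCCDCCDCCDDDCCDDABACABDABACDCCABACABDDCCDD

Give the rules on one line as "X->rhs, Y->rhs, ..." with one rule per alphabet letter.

  step 4 ⇒ step 5: DCCDDDCCDCCDCCDDDCCDCCDCCDDDCCDDDCCDDDCCDCCABACABDABACDCC ⇒ DCC·D·D·DCC·DCC·DCC·D·D·DCC·D·D·DCC·D·D·DCC·DCC·DCC·D·D·DCC·D·D·DCC·D·D·DCC·DCC·DCC·D·D·DCC·DCC·DCC·D·D·DCC·DCC·DCC·D·D·DCC·D·D·AB·AC·AB·D·AB·AC·DCC·AB·AC·AB·D·DCC·D·D
    A ↦ AB
    B ↦ AC
    C ↦ D
    D ↦ DCC

A->AB, B->AC, C->D, D->DCC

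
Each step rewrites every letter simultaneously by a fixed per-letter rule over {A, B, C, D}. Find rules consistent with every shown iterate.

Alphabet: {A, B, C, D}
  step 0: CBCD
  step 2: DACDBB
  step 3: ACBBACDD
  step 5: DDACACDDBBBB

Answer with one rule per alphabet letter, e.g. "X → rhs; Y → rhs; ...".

A->B, B->D, C->B, D->AC

  step 2 ⇒ step 3: DACDBB ⇒ AC·B·B·AC·D·D
    A ↦ B
    B ↦ D
    C ↦ B
    D ↦ AC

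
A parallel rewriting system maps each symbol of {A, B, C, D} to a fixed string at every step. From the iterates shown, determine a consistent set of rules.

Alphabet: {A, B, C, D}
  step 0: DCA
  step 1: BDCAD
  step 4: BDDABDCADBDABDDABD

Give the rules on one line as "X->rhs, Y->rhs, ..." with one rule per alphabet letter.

  step 0 ⇒ step 1: DCA ⇒ BD·CA·D
    A ↦ D
    C ↦ CA
    D ↦ BD
    B ↦ A  (constrained at step 1)

A->D, B->A, C->CA, D->BD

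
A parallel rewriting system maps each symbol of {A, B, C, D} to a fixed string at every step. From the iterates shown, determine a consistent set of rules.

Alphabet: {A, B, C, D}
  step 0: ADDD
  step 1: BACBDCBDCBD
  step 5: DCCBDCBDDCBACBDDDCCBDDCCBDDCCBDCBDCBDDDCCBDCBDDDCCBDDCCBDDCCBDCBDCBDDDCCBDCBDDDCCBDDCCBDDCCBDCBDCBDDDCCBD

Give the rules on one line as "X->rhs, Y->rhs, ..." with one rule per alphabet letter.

  step 0 ⇒ step 1: ADDD ⇒ BA·CBD·CBD·CBD
    A ↦ BA
    D ↦ CBD
    B ↦ C  (constrained at step 1)
    C ↦ D  (constrained at step 1)

A->BA, B->C, C->D, D->CBD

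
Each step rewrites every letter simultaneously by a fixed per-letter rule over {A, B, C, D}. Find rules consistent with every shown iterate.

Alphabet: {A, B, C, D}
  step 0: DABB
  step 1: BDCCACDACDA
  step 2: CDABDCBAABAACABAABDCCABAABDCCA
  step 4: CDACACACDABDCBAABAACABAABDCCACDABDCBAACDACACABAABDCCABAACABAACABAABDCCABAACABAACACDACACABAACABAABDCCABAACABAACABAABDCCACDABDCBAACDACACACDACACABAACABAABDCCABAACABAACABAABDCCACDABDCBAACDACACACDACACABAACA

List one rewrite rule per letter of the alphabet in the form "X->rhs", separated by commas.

A->CA, B->CDA, C->BAA, D->BDC

  step 1 ⇒ step 2: BDCCACDACDA ⇒ CDA·BDC·BAA·BAA·CA·BAA·BDC·CA·BAA·BDC·CA
    A ↦ CA
    B ↦ CDA
    C ↦ BAA
    D ↦ BDC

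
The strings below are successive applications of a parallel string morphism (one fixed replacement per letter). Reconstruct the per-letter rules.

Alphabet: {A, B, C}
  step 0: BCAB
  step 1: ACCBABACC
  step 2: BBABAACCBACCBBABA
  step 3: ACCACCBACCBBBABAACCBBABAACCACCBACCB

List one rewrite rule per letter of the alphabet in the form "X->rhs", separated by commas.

  step 2 ⇒ step 3: BBABAACCBACCBBABA ⇒ ACC·ACC·B·ACC·B·B·BA·BA·ACC·B·BA·BA·ACC·ACC·B·ACC·B
    A ↦ B
    B ↦ ACC
    C ↦ BA

A->B, B->ACC, C->BA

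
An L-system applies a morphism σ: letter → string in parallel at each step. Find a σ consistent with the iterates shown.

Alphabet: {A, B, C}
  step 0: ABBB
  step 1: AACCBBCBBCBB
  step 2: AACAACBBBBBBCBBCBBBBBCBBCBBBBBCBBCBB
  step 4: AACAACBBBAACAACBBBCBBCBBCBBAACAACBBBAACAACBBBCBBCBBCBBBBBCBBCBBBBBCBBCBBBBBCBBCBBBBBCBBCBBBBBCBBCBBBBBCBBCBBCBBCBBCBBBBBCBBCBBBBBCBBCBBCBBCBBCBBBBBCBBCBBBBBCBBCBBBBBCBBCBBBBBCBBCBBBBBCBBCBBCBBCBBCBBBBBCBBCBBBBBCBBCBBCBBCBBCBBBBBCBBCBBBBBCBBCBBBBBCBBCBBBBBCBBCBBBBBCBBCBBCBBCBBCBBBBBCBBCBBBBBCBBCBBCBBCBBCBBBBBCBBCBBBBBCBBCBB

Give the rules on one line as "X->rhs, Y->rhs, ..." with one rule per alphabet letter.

A->AAC, B->CBB, C->BBB

  step 1 ⇒ step 2: AACCBBCBBCBB ⇒ AAC·AAC·BBB·BBB·CBB·CBB·BBB·CBB·CBB·BBB·CBB·CBB
    A ↦ AAC
    B ↦ CBB
    C ↦ BBB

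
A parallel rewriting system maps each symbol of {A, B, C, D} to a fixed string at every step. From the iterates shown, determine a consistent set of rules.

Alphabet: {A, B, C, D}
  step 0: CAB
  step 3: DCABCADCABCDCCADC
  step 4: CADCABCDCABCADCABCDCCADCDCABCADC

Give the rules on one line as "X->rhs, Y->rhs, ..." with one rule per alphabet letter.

  step 3 ⇒ step 4: DCABCADCABCDCCADC ⇒ CA·DC·AB·C·DC·AB·CA·DC·AB·C·DC·CA·DC·DC·AB·CA·DC
    A ↦ AB
    B ↦ C
    C ↦ DC
    D ↦ CA

A->AB, B->C, C->DC, D->CA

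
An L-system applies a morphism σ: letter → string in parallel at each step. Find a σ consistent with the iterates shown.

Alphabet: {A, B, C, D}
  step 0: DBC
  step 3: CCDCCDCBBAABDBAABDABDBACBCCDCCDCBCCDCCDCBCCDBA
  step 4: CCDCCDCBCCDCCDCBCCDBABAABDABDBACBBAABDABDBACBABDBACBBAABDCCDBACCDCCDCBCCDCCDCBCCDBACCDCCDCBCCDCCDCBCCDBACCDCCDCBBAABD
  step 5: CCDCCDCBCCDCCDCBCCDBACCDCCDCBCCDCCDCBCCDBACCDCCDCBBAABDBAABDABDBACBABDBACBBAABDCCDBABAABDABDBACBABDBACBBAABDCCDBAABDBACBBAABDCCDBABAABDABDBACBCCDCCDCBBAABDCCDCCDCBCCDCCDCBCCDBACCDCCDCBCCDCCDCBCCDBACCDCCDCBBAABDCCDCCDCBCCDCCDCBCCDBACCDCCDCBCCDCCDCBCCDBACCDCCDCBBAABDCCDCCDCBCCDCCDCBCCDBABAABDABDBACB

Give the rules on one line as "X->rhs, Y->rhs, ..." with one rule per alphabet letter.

  step 4 ⇒ step 5: CCDCCDCBCCDCCDCBCCDBABAABDABDBACBBAABDABDBACBABDBACBBAABDCCDBACCDCCDCBCCDCCDCBCCDBACCDCCDCBCCDCCDCBCCDBACCDCCDCBBAABD ⇒ CCD·CCD·CB·CCD·CCD·CB·CCD·BA·CCD·CCD·CB·CCD·CCD·CB·CCD·BA·CCD·CCD·CB·BA·ABD·BA·ABD·ABD·BA·CB·ABD·BA·CB·BA·ABD·CCD·BA·BA·ABD·ABD·BA·CB·ABD·BA·CB·BA·ABD·CCD·BA·ABD·BA·CB·BA·ABD·CCD·BA·BA·ABD·ABD·BA·CB·CCD·CCD·CB·BA·ABD·CCD·CCD·CB·CCD·CCD·CB·CCD·BA·CCD·CCD·CB·CCD·CCD·CB·CCD·BA·CCD·CCD·CB·BA·ABD·CCD·CCD·CB·CCD·CCD·CB·CCD·BA·CCD·CCD·CB·CCD·CCD·CB·CCD·BA·CCD·CCD·CB·BA·ABD·CCD·CCD·CB·CCD·CCD·CB·CCD·BA·BA·ABD·ABD·BA·CB
    A ↦ ABD
    B ↦ BA
    C ↦ CCD
    D ↦ CB

A->ABD, B->BA, C->CCD, D->CB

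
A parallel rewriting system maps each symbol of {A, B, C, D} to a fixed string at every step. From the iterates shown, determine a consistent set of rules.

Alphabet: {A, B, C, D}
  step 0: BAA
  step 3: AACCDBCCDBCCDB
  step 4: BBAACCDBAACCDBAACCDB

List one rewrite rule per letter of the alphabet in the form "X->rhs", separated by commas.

  step 3 ⇒ step 4: AACCDBCCDBCCDB ⇒ B·B·A·A·CC·DB·A·A·CC·DB·A·A·CC·DB
    A ↦ B
    B ↦ DB
    C ↦ A
    D ↦ CC

A->B, B->DB, C->A, D->CC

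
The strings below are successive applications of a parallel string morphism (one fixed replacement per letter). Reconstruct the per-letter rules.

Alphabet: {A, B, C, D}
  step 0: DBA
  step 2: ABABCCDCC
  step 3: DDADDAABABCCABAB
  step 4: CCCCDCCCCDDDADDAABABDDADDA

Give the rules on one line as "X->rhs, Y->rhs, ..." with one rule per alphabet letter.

  step 3 ⇒ step 4: DDADDAABABCCABAB ⇒ CC·CC·D·CC·CC·D·D·DA·D·DA·AB·AB·D·DA·D·DA
    A ↦ D
    B ↦ DA
    C ↦ AB
    D ↦ CC

A->D, B->DA, C->AB, D->CC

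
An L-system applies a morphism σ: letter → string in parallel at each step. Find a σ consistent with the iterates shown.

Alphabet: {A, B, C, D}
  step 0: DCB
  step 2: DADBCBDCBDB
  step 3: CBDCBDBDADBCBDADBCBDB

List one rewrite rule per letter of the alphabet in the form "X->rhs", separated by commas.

  step 2 ⇒ step 3: DADBCBDCBDB ⇒ CB·D·CB·DB·DA·DB·CB·DA·DB·CB·DB
    A ↦ D
    B ↦ DB
    C ↦ DA
    D ↦ CB

A->D, B->DB, C->DA, D->CB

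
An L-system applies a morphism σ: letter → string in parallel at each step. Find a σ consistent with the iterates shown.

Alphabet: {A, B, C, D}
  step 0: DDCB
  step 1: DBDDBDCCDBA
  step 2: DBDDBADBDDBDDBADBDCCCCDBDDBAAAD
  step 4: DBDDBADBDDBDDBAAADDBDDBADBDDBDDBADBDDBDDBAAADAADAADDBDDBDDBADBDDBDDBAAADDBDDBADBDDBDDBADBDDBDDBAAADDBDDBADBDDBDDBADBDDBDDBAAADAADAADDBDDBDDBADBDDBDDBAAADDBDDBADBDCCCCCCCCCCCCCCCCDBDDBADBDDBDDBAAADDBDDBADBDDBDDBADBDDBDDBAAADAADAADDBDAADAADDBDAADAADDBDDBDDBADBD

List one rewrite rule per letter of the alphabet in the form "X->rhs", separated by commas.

A->AAD, B->DBA, C->CC, D->DBD

  step 1 ⇒ step 2: DBDDBDCCDBA ⇒ DBD·DBA·DBD·DBD·DBA·DBD·CC·CC·DBD·DBA·AAD
    A ↦ AAD
    B ↦ DBA
    C ↦ CC
    D ↦ DBD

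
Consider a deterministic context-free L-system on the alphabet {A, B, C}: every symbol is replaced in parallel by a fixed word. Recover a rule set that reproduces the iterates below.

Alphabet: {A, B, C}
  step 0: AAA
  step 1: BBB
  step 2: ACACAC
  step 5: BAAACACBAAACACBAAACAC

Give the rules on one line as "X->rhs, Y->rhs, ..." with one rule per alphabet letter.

A->B, B->AC, C->AA

  step 1 ⇒ step 2: BBB ⇒ AC·AC·AC
    B ↦ AC
  step 0 ⇒ step 1: AAA ⇒ B·B·B
    A ↦ B
    C ↦ AA  (constrained at step 2)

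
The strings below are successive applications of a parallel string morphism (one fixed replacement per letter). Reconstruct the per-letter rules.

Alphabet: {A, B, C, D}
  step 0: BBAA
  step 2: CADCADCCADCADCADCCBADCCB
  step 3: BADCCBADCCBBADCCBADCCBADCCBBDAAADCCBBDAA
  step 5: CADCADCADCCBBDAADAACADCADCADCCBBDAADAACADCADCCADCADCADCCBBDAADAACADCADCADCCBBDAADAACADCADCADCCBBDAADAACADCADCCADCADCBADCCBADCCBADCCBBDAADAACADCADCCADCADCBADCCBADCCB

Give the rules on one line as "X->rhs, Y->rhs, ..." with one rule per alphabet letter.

A->ADC, B->DAA, C->B, D->C

  step 2 ⇒ step 3: CADCADCCADCADCADCCBADCCB ⇒ B·ADC·C·B·ADC·C·B·B·ADC·C·B·ADC·C·B·ADC·C·B·B·DAA·ADC·C·B·B·DAA
    A ↦ ADC
    B ↦ DAA
    C ↦ B
    D ↦ C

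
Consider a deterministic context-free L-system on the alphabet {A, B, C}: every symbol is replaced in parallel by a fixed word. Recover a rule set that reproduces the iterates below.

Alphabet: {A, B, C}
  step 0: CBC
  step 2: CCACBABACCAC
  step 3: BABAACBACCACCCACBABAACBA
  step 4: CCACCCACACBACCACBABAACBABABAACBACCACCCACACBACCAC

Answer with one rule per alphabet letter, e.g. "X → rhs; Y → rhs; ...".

A->AC, B->CC, C->BA

  step 3 ⇒ step 4: BABAACBACCACCCACBABAACBA ⇒ CC·AC·CC·AC·AC·BA·CC·AC·BA·BA·AC·BA·BA·BA·AC·BA·CC·AC·CC·AC·AC·BA·CC·AC
    A ↦ AC
    B ↦ CC
    C ↦ BA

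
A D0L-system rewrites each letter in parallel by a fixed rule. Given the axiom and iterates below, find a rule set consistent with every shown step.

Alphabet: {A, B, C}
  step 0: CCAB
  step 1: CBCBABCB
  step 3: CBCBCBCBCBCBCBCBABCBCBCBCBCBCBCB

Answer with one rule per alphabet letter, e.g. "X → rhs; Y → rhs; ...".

A->AB, B->CB, C->CB

  step 0 ⇒ step 1: CCAB ⇒ CB·CB·AB·CB
    A ↦ AB
    B ↦ CB
    C ↦ CB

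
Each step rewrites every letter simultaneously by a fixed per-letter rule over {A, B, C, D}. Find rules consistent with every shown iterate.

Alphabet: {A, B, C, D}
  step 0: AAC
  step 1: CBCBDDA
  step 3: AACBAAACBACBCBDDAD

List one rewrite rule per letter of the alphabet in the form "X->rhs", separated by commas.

A->CB, B->D, C->DDA, D->A

  step 0 ⇒ step 1: AAC ⇒ CB·CB·DDA
    A ↦ CB
    C ↦ DDA
    B ↦ D  (constrained at step 1)
    D ↦ A  (constrained at step 1)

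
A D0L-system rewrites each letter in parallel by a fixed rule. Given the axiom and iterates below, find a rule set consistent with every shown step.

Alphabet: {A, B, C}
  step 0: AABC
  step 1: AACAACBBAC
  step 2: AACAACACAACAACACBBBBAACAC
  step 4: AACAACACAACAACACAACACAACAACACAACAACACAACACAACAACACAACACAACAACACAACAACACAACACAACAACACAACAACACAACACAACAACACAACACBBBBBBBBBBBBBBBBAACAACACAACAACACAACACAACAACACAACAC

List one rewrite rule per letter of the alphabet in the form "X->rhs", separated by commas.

A->AAC, B->BB, C->AC

  step 1 ⇒ step 2: AACAACBBAC ⇒ AAC·AAC·AC·AAC·AAC·AC·BB·BB·AAC·AC
    A ↦ AAC
    B ↦ BB
    C ↦ AC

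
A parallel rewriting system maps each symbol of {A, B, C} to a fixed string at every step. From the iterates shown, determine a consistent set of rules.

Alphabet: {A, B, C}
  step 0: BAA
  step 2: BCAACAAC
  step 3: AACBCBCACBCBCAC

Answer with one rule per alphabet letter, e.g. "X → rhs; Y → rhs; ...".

  step 2 ⇒ step 3: BCAACAAC ⇒ A·AC·BC·BC·AC·BC·BC·AC
    A ↦ BC
    B ↦ A
    C ↦ AC

A->BC, B->A, C->AC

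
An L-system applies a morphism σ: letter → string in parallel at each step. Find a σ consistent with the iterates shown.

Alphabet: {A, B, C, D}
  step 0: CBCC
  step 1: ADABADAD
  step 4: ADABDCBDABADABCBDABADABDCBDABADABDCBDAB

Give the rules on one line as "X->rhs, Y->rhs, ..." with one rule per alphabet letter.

A->D, B->AB, C->AD, D->CB

  step 0 ⇒ step 1: CBCC ⇒ AD·AB·AD·AD
    B ↦ AB
    C ↦ AD
    A ↦ D  (constrained at step 1)
    D ↦ CB  (constrained at step 1)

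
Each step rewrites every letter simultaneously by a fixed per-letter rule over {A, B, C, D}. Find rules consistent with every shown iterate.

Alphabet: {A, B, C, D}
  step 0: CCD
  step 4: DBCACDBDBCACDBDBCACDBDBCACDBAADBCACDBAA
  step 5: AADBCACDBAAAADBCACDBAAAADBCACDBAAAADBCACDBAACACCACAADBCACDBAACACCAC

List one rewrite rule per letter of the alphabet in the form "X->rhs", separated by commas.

  step 4 ⇒ step 5: DBCACDBDBCACDBDBCACDBDBCACDBAADBCACDBAA ⇒ A·A·DB·CAC·DB·A·A·A·A·DB·CAC·DB·A·A·A·A·DB·CAC·DB·A·A·A·A·DB·CAC·DB·A·A·CAC·CAC·A·A·DB·CAC·DB·A·A·CAC·CAC
    A ↦ CAC
    B ↦ A
    C ↦ DB
    D ↦ A

A->CAC, B->A, C->DB, D->A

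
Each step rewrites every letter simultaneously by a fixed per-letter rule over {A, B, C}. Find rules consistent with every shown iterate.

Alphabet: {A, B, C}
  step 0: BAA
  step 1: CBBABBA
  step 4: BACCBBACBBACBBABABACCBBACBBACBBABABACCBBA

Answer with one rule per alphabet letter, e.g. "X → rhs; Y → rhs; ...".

A->BBA, B->C, C->BA

  step 0 ⇒ step 1: BAA ⇒ C·BBA·BBA
    A ↦ BBA
    B ↦ C
    C ↦ BA  (constrained at step 1)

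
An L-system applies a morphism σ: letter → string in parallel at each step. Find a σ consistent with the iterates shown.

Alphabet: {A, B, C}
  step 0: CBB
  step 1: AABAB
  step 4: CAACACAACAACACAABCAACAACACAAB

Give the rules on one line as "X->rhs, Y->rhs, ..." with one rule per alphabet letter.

A->CA, B->AB, C->A

  step 0 ⇒ step 1: CBB ⇒ A·AB·AB
    B ↦ AB
    C ↦ A
    A ↦ CA  (constrained at step 1)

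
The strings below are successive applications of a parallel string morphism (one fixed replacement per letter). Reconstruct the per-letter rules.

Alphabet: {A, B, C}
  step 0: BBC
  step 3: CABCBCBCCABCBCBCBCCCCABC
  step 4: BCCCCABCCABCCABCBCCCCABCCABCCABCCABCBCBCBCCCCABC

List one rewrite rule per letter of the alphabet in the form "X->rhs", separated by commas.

A->CC, B->CA, C->BC

  step 3 ⇒ step 4: CABCBCBCCABCBCBCBCCCCABC ⇒ BC·CC·CA·BC·CA·BC·CA·BC·BC·CC·CA·BC·CA·BC·CA·BC·CA·BC·BC·BC·BC·CC·CA·BC
    A ↦ CC
    B ↦ CA
    C ↦ BC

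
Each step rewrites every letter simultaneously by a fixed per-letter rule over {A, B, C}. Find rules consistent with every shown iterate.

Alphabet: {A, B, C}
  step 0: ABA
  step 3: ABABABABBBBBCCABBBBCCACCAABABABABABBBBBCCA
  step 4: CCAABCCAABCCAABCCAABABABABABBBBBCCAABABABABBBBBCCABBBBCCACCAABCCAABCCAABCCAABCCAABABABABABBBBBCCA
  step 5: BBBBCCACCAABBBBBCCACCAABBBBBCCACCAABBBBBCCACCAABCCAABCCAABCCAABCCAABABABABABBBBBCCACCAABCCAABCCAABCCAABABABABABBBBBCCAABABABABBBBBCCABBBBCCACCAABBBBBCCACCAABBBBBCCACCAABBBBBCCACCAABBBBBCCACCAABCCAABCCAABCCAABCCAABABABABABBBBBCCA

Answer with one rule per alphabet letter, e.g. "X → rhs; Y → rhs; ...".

A->CCA, B->AB, C->BB

  step 4 ⇒ step 5: CCAABCCAABCCAABCCAABABABABABBBBBCCAABABABABBBBBCCABBBBCCACCAABCCAABCCAABCCAABCCAABABABABABBBBBCCA ⇒ BB·BB·CCA·CCA·AB·BB·BB·CCA·CCA·AB·BB·BB·CCA·CCA·AB·BB·BB·CCA·CCA·AB·CCA·AB·CCA·AB·CCA·AB·CCA·AB·AB·AB·AB·AB·BB·BB·CCA·CCA·AB·CCA·AB·CCA·AB·CCA·AB·AB·AB·AB·AB·BB·BB·CCA·AB·AB·AB·AB·BB·BB·CCA·BB·BB·CCA·CCA·AB·BB·BB·CCA·CCA·AB·BB·BB·CCA·CCA·AB·BB·BB·CCA·CCA·AB·BB·BB·CCA·CCA·AB·CCA·AB·CCA·AB·CCA·AB·CCA·AB·AB·AB·AB·AB·BB·BB·CCA
    A ↦ CCA
    B ↦ AB
    C ↦ BB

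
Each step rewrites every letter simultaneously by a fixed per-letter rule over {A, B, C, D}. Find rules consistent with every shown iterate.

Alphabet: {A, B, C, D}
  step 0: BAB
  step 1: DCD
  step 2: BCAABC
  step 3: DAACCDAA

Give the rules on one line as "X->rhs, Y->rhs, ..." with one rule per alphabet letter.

  step 2 ⇒ step 3: BCAABC ⇒ D·AA·C·C·D·AA
    A ↦ C
    B ↦ D
    C ↦ AA
  step 1 ⇒ step 2: DCD ⇒ BC·AA·BC
    D ↦ BC

A->C, B->D, C->AA, D->BC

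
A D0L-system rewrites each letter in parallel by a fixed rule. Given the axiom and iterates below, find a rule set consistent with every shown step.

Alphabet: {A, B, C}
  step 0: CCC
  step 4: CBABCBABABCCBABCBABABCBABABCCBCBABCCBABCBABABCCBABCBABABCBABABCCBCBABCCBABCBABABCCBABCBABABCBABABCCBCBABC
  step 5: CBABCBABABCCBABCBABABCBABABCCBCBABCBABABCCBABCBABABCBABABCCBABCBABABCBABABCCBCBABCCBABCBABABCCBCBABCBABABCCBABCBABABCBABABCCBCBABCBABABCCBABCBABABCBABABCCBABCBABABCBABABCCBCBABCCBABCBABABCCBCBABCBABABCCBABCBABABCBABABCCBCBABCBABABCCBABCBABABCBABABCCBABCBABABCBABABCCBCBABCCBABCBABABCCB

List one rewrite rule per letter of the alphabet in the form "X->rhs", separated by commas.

A->BAB, B->ABC, C->CB

  step 4 ⇒ step 5: CBABCBABABCCBABCBABABCBABABCCBCBABCCBABCBABABCCBABCBABABCBABABCCBCBABCCBABCBABABCCBABCBABABCBABABCCBCBABC ⇒ CB·ABC·BAB·ABC·CB·ABC·BAB·ABC·BAB·ABC·CB·CB·ABC·BAB·ABC·CB·ABC·BAB·ABC·BAB·ABC·CB·ABC·BAB·ABC·BAB·ABC·CB·CB·ABC·CB·ABC·BAB·ABC·CB·CB·ABC·BAB·ABC·CB·ABC·BAB·ABC·BAB·ABC·CB·CB·ABC·BAB·ABC·CB·ABC·BAB·ABC·BAB·ABC·CB·ABC·BAB·ABC·BAB·ABC·CB·CB·ABC·CB·ABC·BAB·ABC·CB·CB·ABC·BAB·ABC·CB·ABC·BAB·ABC·BAB·ABC·CB·CB·ABC·BAB·ABC·CB·ABC·BAB·ABC·BAB·ABC·CB·ABC·BAB·ABC·BAB·ABC·CB·CB·ABC·CB·ABC·BAB·ABC·CB
    A ↦ BAB
    B ↦ ABC
    C ↦ CB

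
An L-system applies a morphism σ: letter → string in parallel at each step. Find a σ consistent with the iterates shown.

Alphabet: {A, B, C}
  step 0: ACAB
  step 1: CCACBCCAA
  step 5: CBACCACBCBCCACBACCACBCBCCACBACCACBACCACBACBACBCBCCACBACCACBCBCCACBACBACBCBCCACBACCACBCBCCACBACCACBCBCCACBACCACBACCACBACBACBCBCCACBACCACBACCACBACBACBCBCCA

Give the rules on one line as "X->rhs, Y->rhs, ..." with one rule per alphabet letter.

A->CCA, B->A, C->CB

  step 0 ⇒ step 1: ACAB ⇒ CCA·CB·CCA·A
    A ↦ CCA
    B ↦ A
    C ↦ CB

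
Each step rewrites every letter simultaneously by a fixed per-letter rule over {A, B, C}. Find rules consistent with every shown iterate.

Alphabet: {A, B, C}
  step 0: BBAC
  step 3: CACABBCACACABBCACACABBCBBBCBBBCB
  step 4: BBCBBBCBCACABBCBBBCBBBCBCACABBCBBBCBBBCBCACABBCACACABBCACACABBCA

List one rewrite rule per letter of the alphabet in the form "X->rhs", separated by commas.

  step 3 ⇒ step 4: CACABBCACACABBCACACABBCBBBCBBBCB ⇒ BB·CB·BB·CB·CA·CA·BB·CB·BB·CB·BB·CB·CA·CA·BB·CB·BB·CB·BB·CB·CA·CA·BB·CA·CA·CA·BB·CA·CA·CA·BB·CA
    A ↦ CB
    B ↦ CA
    C ↦ BB

A->CB, B->CA, C->BB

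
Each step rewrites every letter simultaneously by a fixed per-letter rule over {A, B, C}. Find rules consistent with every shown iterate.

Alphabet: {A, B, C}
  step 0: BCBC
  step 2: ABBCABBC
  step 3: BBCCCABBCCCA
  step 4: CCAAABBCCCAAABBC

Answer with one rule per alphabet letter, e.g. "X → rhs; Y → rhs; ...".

A->BBC, B->C, C->A

  step 3 ⇒ step 4: BBCCCABBCCCA ⇒ C·C·A·A·A·BBC·C·C·A·A·A·BBC
    A ↦ BBC
    B ↦ C
    C ↦ A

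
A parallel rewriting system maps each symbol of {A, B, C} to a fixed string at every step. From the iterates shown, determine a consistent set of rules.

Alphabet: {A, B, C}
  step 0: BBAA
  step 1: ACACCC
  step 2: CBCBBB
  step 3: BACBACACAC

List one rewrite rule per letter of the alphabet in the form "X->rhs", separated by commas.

A->C, B->AC, C->B

  step 2 ⇒ step 3: CBCBBB ⇒ B·AC·B·AC·AC·AC
    B ↦ AC
    C ↦ B
  step 0 ⇒ step 1: BBAA ⇒ AC·AC·C·C
    A ↦ C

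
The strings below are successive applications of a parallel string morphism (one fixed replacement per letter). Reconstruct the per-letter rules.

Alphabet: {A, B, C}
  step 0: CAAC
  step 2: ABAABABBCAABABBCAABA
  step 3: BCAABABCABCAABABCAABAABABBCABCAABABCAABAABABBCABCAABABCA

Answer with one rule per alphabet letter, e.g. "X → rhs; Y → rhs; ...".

A->BCA, B->ABA, C->B

  step 2 ⇒ step 3: ABAABABBCAABABBCAABA ⇒ BCA·ABA·BCA·BCA·ABA·BCA·ABA·ABA·B·BCA·BCA·ABA·BCA·ABA·ABA·B·BCA·BCA·ABA·BCA
    A ↦ BCA
    B ↦ ABA
    C ↦ B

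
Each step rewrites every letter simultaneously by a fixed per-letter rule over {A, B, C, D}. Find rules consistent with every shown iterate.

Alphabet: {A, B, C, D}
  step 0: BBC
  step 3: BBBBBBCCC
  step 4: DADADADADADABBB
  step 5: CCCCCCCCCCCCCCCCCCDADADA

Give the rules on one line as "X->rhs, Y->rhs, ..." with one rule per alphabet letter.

  step 4 ⇒ step 5: DADADADADADABBB ⇒ CC·C·CC·C·CC·C·CC·C·CC·C·CC·C·DA·DA·DA
    A ↦ C
    B ↦ DA
    D ↦ CC
  step 3 ⇒ step 4: BBBBBBCCC ⇒ DA·DA·DA·DA·DA·DA·B·B·B
    C ↦ B

A->C, B->DA, C->B, D->CC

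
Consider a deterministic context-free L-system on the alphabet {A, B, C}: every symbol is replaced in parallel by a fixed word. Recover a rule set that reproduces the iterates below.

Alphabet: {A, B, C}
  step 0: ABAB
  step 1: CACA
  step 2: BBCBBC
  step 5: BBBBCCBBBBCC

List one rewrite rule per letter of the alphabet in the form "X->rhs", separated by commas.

A->C, B->A, C->BB

  step 1 ⇒ step 2: CACA ⇒ BB·C·BB·C
    A ↦ C
    C ↦ BB
  step 0 ⇒ step 1: ABAB ⇒ C·A·C·A
    B ↦ A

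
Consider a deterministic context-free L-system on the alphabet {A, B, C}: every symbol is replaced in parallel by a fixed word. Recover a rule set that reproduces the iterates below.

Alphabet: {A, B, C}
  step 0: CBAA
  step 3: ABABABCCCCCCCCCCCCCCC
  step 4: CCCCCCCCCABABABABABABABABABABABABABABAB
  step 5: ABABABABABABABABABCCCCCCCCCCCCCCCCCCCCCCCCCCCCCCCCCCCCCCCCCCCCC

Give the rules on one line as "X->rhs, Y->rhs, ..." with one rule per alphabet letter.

  step 4 ⇒ step 5: CCCCCCCCCABABABABABABABABABABABABABABAB ⇒ AB·AB·AB·AB·AB·AB·AB·AB·AB·CC·C·CC·C·CC·C·CC·C·CC·C·CC·C·CC·C·CC·C·CC·C·CC·C·CC·C·CC·C·CC·C·CC·C·CC·C
    A ↦ CC
    B ↦ C
    C ↦ AB

A->CC, B->C, C->AB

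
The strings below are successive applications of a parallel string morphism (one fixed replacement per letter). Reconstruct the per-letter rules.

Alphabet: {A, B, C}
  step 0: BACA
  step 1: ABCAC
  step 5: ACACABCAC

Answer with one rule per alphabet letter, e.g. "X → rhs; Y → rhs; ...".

A->C, B->AB, C->A

  step 0 ⇒ step 1: BACA ⇒ AB·C·A·C
    A ↦ C
    B ↦ AB
    C ↦ A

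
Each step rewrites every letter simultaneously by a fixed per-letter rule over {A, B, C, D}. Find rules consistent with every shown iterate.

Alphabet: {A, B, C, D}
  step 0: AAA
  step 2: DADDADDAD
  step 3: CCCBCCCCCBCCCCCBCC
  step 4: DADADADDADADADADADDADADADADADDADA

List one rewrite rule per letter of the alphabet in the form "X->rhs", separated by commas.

  step 3 ⇒ step 4: CCCBCCCCCBCCCCCBCC ⇒ DA·DA·DA·D·DA·DA·DA·DA·DA·D·DA·DA·DA·DA·DA·D·DA·DA
    B ↦ D
    C ↦ DA
  step 2 ⇒ step 3: DADDADDAD ⇒ CC·CB·CC·CC·CB·CC·CC·CB·CC
    A ↦ CB
  step 2 ⇒ step 3: DADDADDAD ⇒ CC·CB·CC·CC·CB·CC·CC·CB·CC
    D ↦ CC

A->CB, B->D, C->DA, D->CC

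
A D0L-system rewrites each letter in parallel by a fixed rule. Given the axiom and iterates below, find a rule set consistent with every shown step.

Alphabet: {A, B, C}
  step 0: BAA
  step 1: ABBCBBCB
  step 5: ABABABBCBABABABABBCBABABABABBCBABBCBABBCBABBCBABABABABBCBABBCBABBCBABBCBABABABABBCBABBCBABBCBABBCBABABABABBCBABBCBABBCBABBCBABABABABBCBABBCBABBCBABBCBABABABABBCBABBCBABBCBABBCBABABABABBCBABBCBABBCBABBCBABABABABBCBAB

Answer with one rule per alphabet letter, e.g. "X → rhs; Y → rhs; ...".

A->BCB, B->AB, C->AB

  step 0 ⇒ step 1: BAA ⇒ AB·BCB·BCB
    A ↦ BCB
    B ↦ AB
    C ↦ AB  (constrained at step 1)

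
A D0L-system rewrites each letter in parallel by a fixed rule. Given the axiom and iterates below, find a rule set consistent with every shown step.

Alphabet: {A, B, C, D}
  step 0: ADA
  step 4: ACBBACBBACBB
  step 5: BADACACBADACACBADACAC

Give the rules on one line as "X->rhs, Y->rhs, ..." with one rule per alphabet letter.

A->B, B->AC, C->AD, D->B

  step 4 ⇒ step 5: ACBBACBBACBB ⇒ B·AD·AC·AC·B·AD·AC·AC·B·AD·AC·AC
    A ↦ B
    B ↦ AC
    C ↦ AD
    D ↦ B  (constrained at step 0)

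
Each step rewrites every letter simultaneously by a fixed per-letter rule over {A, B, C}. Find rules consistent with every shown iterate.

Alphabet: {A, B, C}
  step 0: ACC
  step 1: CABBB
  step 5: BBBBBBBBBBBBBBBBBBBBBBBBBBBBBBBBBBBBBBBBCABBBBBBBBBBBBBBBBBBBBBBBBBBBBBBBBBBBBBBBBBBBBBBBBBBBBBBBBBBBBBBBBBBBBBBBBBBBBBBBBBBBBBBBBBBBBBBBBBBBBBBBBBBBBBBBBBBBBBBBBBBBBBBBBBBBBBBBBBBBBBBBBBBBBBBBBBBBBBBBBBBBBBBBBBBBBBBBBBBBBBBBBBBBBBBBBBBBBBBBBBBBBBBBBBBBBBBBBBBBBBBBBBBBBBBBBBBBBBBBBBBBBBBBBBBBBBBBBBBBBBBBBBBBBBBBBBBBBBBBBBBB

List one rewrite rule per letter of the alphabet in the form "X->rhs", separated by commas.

  step 0 ⇒ step 1: ACC ⇒ CAB·B·B
    A ↦ CAB
    C ↦ B
    B ↦ BBB  (constrained at step 1)

A->CAB, B->BBB, C->B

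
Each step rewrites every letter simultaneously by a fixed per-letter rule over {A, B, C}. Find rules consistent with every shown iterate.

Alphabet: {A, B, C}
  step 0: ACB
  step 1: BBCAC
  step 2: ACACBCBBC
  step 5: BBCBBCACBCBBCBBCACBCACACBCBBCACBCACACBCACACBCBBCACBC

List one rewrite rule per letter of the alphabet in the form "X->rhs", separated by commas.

  step 1 ⇒ step 2: BBCAC ⇒ AC·AC·BC·B·BC
    A ↦ B
    B ↦ AC
    C ↦ BC

A->B, B->AC, C->BC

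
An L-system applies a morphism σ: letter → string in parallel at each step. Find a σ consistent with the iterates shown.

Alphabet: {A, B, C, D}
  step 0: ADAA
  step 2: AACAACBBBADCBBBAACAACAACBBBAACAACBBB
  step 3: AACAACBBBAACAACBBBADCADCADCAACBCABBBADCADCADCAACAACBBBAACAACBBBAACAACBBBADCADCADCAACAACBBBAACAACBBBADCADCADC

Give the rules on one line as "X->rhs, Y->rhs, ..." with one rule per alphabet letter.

A->AAC, B->ADC, C->BBB, D->BCA

  step 2 ⇒ step 3: AACAACBBBADCBBBAACAACAACBBBAACAACBBB ⇒ AAC·AAC·BBB·AAC·AAC·BBB·ADC·ADC·ADC·AAC·BCA·BBB·ADC·ADC·ADC·AAC·AAC·BBB·AAC·AAC·BBB·AAC·AAC·BBB·ADC·ADC·ADC·AAC·AAC·BBB·AAC·AAC·BBB·ADC·ADC·ADC
    A ↦ AAC
    B ↦ ADC
    C ↦ BBB
    D ↦ BCA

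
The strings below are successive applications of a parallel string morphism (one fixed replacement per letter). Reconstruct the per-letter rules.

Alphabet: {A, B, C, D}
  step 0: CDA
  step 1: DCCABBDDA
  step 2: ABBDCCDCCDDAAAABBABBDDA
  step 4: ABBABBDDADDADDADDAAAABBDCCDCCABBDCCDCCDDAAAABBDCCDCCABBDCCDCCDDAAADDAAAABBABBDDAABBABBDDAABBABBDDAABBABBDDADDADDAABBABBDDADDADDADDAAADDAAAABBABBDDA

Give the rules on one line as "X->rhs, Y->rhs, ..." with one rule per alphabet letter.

  step 1 ⇒ step 2: DCCABBDDA ⇒ ABB·DCC·DCC·DDA·A·A·ABB·ABB·DDA
    A ↦ DDA
    B ↦ A
    C ↦ DCC
    D ↦ ABB

A->DDA, B->A, C->DCC, D->ABB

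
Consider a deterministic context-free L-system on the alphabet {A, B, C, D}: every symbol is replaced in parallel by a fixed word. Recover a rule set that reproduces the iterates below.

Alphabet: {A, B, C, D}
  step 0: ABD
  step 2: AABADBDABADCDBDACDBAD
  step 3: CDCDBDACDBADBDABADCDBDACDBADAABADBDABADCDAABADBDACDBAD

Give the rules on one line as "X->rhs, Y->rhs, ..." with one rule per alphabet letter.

A->CD, B->BDA, C->AA, D->BAD

  step 2 ⇒ step 3: AABADBDABADCDBDACDBAD ⇒ CD·CD·BDA·CD·BAD·BDA·BAD·CD·BDA·CD·BAD·AA·BAD·BDA·BAD·CD·AA·BAD·BDA·CD·BAD
    A ↦ CD
    B ↦ BDA
    C ↦ AA
    D ↦ BAD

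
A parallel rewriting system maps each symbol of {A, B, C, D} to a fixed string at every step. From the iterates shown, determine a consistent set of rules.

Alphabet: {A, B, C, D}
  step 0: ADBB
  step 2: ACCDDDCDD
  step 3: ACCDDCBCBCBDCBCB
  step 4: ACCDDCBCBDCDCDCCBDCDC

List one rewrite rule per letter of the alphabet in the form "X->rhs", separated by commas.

A->ACC, B->C, C->D, D->CB

  step 3 ⇒ step 4: ACCDDCBCBCBDCBCB ⇒ ACC·D·D·CB·CB·D·C·D·C·D·C·CB·D·C·D·C
    A ↦ ACC
    B ↦ C
    C ↦ D
    D ↦ CB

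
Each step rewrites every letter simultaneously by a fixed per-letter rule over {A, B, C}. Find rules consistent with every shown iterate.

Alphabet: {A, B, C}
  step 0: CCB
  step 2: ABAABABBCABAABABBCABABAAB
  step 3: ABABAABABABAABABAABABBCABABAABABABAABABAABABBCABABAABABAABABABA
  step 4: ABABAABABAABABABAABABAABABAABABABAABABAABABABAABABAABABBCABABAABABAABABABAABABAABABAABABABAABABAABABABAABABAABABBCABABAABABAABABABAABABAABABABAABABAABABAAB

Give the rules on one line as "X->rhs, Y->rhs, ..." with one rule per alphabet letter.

A->AB, B->ABA, C->BBC

  step 3 ⇒ step 4: ABABAABABABAABABAABABBCABABAABABABAABABAABABBCABABAABABAABABABA ⇒ AB·ABA·AB·ABA·AB·AB·ABA·AB·ABA·AB·ABA·AB·AB·ABA·AB·ABA·AB·AB·ABA·AB·ABA·ABA·BBC·AB·ABA·AB·ABA·AB·AB·ABA·AB·ABA·AB·ABA·AB·AB·ABA·AB·ABA·AB·AB·ABA·AB·ABA·ABA·BBC·AB·ABA·AB·ABA·AB·AB·ABA·AB·ABA·AB·AB·ABA·AB·ABA·AB·ABA·AB
    A ↦ AB
    B ↦ ABA
    C ↦ BBC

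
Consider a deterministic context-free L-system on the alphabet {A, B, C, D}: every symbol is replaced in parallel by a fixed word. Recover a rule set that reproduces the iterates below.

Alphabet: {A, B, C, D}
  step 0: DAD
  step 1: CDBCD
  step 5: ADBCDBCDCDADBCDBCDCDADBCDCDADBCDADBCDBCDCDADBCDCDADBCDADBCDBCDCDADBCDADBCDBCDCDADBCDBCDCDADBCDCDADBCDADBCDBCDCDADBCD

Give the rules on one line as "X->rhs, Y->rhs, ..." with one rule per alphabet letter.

  step 0 ⇒ step 1: DAD ⇒ CD·B·CD
    A ↦ B
    D ↦ CD
    B ↦ CD  (constrained at step 1)
    C ↦ ADB  (constrained at step 1)

A->B, B->CD, C->ADB, D->CD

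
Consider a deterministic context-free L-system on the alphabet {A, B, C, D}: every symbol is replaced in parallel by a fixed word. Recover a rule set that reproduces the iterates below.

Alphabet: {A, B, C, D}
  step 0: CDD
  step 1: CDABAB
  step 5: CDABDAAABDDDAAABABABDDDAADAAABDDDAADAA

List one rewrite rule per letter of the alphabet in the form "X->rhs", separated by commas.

A->D, B->AA, C->CD, D->AB

  step 0 ⇒ step 1: CDD ⇒ CD·AB·AB
    C ↦ CD
    D ↦ AB
    A ↦ D  (constrained at step 1)
    B ↦ AA  (constrained at step 1)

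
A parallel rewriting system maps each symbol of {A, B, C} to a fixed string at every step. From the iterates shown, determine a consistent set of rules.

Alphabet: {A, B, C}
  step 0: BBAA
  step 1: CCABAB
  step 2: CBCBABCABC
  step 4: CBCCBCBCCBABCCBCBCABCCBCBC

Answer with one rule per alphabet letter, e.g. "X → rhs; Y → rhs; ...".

  step 1 ⇒ step 2: CCABAB ⇒ CB·CB·AB·C·AB·C
    A ↦ AB
    B ↦ C
    C ↦ CB

A->AB, B->C, C->CB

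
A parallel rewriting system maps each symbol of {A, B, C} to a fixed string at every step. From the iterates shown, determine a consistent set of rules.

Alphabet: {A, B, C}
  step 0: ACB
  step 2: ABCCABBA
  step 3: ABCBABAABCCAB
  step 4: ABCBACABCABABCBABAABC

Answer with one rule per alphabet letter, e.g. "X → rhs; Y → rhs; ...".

  step 3 ⇒ step 4: ABCBABAABCCAB ⇒ AB·C·BA·C·AB·C·AB·AB·C·BA·BA·AB·C
    A ↦ AB
    B ↦ C
    C ↦ BA

A->AB, B->C, C->BA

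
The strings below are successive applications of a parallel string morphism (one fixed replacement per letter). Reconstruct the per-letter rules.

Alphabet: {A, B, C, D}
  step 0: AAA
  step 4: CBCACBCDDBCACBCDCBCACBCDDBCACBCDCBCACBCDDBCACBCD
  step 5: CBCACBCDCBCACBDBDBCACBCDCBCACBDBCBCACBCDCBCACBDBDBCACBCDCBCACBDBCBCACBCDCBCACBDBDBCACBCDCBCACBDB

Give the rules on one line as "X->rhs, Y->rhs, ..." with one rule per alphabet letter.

A->CD, B->CA, C->CB, D->DB

  step 4 ⇒ step 5: CBCACBCDDBCACBCDCBCACBCDDBCACBCDCBCACBCDDBCACBCD ⇒ CB·CA·CB·CD·CB·CA·CB·DB·DB·CA·CB·CD·CB·CA·CB·DB·CB·CA·CB·CD·CB·CA·CB·DB·DB·CA·CB·CD·CB·CA·CB·DB·CB·CA·CB·CD·CB·CA·CB·DB·DB·CA·CB·CD·CB·CA·CB·DB
    A ↦ CD
    B ↦ CA
    C ↦ CB
    D ↦ DB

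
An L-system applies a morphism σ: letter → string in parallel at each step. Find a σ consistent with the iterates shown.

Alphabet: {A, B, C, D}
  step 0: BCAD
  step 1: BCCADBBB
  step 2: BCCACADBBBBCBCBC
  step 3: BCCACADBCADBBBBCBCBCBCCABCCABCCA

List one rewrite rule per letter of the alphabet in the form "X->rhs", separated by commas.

  step 2 ⇒ step 3: BCCACADBBBBCBCBC ⇒ BC·CA·CA·DB·CA·DB·BB·BC·BC·BC·BC·CA·BC·CA·BC·CA
    A ↦ DB
    B ↦ BC
    C ↦ CA
    D ↦ BB

A->DB, B->BC, C->CA, D->BB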